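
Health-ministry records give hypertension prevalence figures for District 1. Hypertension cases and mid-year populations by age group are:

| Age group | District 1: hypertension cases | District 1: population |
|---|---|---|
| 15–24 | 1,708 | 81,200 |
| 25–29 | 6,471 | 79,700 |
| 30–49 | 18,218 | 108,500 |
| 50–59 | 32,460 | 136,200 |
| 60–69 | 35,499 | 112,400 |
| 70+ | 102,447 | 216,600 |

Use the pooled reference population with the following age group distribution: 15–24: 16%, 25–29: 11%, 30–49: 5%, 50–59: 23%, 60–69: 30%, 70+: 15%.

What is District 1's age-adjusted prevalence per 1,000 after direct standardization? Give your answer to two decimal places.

241.20

Age-specific rates per 1,000 for District 1: 21.034, 81.192, 167.908, 238.326, 315.827, 472.978.
Standard weights: 0.16, 0.11, 0.05, 0.23, 0.30, 0.15.
Standardized rate: 0.1600×21.034 + 0.1100×81.192 + 0.0500×167.908 + 0.2300×238.326 + 0.3000×315.827 + 0.1500×472.978 = 241.2019 per 1,000.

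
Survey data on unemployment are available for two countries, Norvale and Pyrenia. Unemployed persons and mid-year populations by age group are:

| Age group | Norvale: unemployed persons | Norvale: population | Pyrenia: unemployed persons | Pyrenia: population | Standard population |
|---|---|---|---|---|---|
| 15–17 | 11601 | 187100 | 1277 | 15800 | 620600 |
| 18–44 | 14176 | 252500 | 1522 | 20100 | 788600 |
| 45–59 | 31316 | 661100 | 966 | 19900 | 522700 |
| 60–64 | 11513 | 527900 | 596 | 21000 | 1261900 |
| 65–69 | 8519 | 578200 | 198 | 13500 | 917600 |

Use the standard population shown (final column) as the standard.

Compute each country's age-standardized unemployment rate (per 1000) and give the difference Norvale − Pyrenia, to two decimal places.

Age-specific rates per 1000 for Norvale: 62.004, 56.143, 47.370, 21.809, 14.734.
For Pyrenia: 80.823, 75.721, 48.543, 28.381, 14.667.
Standard total = 4111400; weights = 0.1509, 0.1918, 0.1271, 0.3069, 0.2232.
Norvale: 0.1509×62.004 + 0.1918×56.143 + 0.1271×47.370 + 0.3069×21.809 + 0.2232×14.734 = 36.1323 per 1000.
Pyrenia: 0.1509×80.823 + 0.1918×75.721 + 0.1271×48.543 + 0.3069×28.381 + 0.2232×14.667 = 44.8796 per 1000.
Difference = 36.1323 − 44.8796 = -8.7473.

-8.75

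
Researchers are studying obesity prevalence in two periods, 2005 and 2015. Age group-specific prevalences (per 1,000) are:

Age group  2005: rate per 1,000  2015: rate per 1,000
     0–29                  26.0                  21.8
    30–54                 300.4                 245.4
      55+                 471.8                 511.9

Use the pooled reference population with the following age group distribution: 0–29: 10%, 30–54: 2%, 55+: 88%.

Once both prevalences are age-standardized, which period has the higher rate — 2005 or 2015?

2015

Standard weights: 0.10, 0.02, 0.88.
2005: 0.1000×26.0 + 0.0200×300.4 + 0.8800×471.8 = 423.7920 per 1,000.
2015: 0.1000×21.8 + 0.0200×245.4 + 0.8800×511.9 = 457.5600 per 1,000.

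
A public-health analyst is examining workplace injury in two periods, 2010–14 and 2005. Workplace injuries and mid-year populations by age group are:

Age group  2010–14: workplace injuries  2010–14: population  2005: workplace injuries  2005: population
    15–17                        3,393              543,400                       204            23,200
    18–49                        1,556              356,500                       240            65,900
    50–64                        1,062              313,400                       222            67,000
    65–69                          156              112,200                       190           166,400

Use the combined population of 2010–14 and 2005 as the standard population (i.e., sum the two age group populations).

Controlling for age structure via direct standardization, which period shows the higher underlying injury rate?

Age-specific rates per 10,000 for 2010–14: 62.44, 43.65, 33.89, 13.90.
For 2005: 87.93, 36.42, 33.13, 11.42.
Combined standard total = 1,648,000; weights = 0.3438, 0.2563, 0.2308, 0.1691.
2010–14: 0.3438×62.44 + 0.2563×43.65 + 0.2308×33.89 + 0.1691×13.90 = 42.8270 per 10,000.
2005: 0.3438×87.93 + 0.2563×36.42 + 0.2308×33.13 + 0.1691×11.42 = 49.1447 per 10,000.
The crude rates (46.53 vs 26.54) would put 2010–14 higher, but that reflects its age composition; once standardized to a common age structure, 2005 has the higher underlying rate.

2005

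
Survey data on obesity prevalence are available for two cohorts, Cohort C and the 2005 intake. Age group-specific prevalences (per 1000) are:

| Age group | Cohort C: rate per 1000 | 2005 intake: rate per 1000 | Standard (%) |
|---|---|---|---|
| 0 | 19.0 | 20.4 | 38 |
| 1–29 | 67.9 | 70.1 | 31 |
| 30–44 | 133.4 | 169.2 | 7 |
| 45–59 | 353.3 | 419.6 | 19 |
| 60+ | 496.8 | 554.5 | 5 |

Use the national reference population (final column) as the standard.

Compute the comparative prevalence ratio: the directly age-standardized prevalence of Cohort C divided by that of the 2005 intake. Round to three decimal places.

Standard weights: 0.38, 0.31, 0.07, 0.19, 0.05.
Cohort C: 0.3800×19.0 + 0.3100×67.9 + 0.0700×133.4 + 0.1900×353.3 + 0.0500×496.8 = 129.5740 per 1000.
The 2005 intake: 0.3800×20.4 + 0.3100×70.1 + 0.0700×169.2 + 0.1900×419.6 + 0.0500×554.5 = 148.7760 per 1000.
Ratio = 129.5740 ÷ 148.7760 = 0.87093.

0.871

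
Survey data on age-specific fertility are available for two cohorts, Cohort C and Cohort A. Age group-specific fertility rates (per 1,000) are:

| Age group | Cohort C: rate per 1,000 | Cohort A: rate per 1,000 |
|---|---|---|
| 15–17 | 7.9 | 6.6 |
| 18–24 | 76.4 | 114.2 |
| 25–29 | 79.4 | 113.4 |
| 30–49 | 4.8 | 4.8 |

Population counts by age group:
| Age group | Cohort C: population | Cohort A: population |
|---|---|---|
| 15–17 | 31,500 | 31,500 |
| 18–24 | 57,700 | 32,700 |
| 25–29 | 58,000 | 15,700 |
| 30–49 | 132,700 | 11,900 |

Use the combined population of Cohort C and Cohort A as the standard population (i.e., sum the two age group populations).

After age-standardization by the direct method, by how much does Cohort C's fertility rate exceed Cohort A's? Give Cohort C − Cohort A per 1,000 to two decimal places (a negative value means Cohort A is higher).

Combined standard total = 371,700; weights = 0.1695, 0.2432, 0.1983, 0.3890.
Cohort C: 0.1695×7.9 + 0.2432×76.4 + 0.1983×79.4 + 0.3890×4.8 = 37.5306 per 1,000.
Cohort A: 0.1695×6.6 + 0.2432×114.2 + 0.1983×113.4 + 0.3890×4.8 = 53.2449 per 1,000.
Difference = 37.5306 − 53.2449 = -15.7143.

-15.71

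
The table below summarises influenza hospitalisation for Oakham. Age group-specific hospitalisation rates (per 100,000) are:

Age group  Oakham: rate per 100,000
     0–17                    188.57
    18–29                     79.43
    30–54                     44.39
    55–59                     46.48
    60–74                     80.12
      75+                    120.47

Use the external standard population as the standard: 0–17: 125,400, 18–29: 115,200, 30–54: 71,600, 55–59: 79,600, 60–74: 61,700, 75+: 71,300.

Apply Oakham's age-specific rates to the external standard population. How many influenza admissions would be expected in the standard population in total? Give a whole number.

532

Expected influenza admissions = Σ (standard pop × age-specific rate ÷ 100,000)
= 125,400×188.57/100,000 + 115,200×79.43/100,000 + 71,600×44.39/100,000 + 79,600×46.48/100,000 + 61,700×80.12/100,000 + 71,300×120.47/100,000
= 236.47 + 91.50 + 31.78 + 37.00 + 49.43 + 85.90 = 532.08.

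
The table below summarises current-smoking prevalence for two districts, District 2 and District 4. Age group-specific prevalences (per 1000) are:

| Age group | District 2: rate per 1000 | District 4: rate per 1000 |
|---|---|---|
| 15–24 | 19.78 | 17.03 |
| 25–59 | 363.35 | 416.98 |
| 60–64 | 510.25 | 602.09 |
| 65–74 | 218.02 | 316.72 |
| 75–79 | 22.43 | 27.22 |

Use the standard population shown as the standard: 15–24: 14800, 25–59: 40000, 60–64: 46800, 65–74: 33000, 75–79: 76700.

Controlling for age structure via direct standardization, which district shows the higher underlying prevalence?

Standard total = 211300; weights = 0.0700, 0.1893, 0.2215, 0.1562, 0.3630.
District 2: 0.0700×19.78 + 0.1893×363.35 + 0.2215×510.25 + 0.1562×218.02 + 0.3630×22.43 = 225.3738 per 1000.
District 4: 0.0700×17.03 + 0.1893×416.98 + 0.2215×602.09 + 0.1562×316.72 + 0.3630×27.22 = 272.8282 per 1000.

District 4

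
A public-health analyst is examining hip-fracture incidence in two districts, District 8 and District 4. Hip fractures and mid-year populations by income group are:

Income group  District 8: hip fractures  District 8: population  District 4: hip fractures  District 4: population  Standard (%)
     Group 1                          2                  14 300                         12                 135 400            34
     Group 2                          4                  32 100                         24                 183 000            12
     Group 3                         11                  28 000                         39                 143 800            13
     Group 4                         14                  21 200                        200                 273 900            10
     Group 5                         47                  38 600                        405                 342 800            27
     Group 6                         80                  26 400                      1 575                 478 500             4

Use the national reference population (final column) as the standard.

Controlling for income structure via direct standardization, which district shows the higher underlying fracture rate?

Income-specific rates per 100 000 for District 8: 13.99, 12.46, 39.29, 66.04, 121.76, 303.03.
For District 4: 8.86, 13.11, 27.12, 73.02, 118.14, 329.15.
Standard weights: 0.34, 0.12, 0.13, 0.10, 0.27, 0.04.
District 8: 0.3400×13.99 + 0.1200×12.46 + 0.1300×39.29 + 0.1000×66.04 + 0.2700×121.76 + 0.0400×303.03 = 62.9583 per 100 000.
District 4: 0.3400×8.86 + 0.1200×13.11 + 0.1300×27.12 + 0.1000×73.02 + 0.2700×118.14 + 0.0400×329.15 = 60.4799 per 100 000.
The crude rates (98.38 vs 144.79) would put District 4 higher, but that reflects its income composition; once standardized to a common income structure, District 8 has the higher underlying rate.

District 8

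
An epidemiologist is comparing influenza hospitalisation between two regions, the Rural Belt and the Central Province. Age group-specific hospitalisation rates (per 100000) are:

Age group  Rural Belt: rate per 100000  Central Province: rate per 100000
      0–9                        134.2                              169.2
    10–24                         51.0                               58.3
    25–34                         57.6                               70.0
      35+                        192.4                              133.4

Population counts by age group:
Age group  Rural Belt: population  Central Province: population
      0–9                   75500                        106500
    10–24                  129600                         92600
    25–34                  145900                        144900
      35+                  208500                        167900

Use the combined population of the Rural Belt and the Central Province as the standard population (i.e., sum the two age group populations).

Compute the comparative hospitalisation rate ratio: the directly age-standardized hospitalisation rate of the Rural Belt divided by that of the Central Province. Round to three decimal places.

Combined standard total = 1071400; weights = 0.1699, 0.2074, 0.2714, 0.3513.
The Rural Belt: 0.1699×134.2 + 0.2074×51.0 + 0.2714×57.6 + 0.3513×192.4 = 116.6007 per 100000.
The Central Province: 0.1699×169.2 + 0.2074×58.3 + 0.2714×70.0 + 0.3513×133.4 = 106.6982 per 100000.
Ratio = 116.6007 ÷ 106.6982 = 1.09281.

1.093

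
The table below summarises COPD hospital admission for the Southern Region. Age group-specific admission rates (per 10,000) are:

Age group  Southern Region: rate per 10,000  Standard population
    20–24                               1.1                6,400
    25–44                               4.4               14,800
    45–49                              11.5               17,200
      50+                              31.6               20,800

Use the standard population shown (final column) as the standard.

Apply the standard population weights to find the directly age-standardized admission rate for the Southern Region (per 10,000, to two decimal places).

Standard total = 59,200; weights = 0.1081, 0.2500, 0.2905, 0.3514.
Standardized rate: 0.1081×1.1 + 0.2500×4.4 + 0.2905×11.5 + 0.3514×31.6 = 15.6628 per 10,000.

15.66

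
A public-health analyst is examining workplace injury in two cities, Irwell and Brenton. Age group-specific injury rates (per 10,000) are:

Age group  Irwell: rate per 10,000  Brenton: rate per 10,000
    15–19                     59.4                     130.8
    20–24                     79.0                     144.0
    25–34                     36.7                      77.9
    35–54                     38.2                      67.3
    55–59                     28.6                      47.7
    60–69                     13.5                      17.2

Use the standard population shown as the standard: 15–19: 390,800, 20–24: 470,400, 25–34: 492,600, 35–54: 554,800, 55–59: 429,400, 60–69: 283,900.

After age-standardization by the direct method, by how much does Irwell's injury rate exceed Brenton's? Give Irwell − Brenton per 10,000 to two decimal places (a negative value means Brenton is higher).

-39.73

Standard total = 2,621,900; weights = 0.1491, 0.1794, 0.1879, 0.2116, 0.1638, 0.1083.
Irwell: 0.1491×59.4 + 0.1794×79.0 + 0.1879×36.7 + 0.2116×38.2 + 0.1638×28.6 + 0.1083×13.5 = 44.1513 per 10,000.
Brenton: 0.1491×130.8 + 0.1794×144.0 + 0.1879×77.9 + 0.2116×67.3 + 0.1638×47.7 + 0.1083×17.2 = 83.8824 per 10,000.
Difference = 44.1513 − 83.8824 = -39.7311.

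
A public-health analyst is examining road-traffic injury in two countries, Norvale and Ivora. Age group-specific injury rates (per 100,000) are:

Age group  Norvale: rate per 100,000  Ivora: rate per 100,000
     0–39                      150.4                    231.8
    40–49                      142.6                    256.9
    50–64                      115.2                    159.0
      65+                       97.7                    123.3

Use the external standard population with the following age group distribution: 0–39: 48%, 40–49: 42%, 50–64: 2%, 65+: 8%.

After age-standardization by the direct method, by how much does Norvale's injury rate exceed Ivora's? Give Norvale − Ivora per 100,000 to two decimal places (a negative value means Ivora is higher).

Standard weights: 0.48, 0.42, 0.02, 0.08.
Norvale: 0.4800×150.4 + 0.4200×142.6 + 0.0200×115.2 + 0.0800×97.7 = 142.2040 per 100,000.
Ivora: 0.4800×231.8 + 0.4200×256.9 + 0.0200×159.0 + 0.0800×123.3 = 232.2060 per 100,000.
Difference = 142.2040 − 232.2060 = -90.0020.

-90.00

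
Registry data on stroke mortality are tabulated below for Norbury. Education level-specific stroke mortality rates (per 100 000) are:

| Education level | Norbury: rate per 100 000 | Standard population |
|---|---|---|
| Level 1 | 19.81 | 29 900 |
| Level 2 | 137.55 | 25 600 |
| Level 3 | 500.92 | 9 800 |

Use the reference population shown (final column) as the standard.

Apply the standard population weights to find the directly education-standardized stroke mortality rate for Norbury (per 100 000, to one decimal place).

138.2

Standard total = 65 300; weights = 0.4579, 0.3920, 0.1501.
Standardized rate: 0.4579×19.81 + 0.3920×137.55 + 0.1501×500.92 = 138.1717 per 100 000.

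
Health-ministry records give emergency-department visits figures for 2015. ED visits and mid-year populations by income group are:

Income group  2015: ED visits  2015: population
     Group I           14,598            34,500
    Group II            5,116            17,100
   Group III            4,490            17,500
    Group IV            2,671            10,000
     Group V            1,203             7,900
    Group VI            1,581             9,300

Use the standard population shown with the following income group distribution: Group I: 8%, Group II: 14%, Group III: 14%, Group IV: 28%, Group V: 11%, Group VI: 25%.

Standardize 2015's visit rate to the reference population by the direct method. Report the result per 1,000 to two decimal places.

245.69

Income-specific rates per 1,000 for 2015: 423.130, 299.181, 256.571, 267.100, 152.278, 170.000.
Standard weights: 0.08, 0.14, 0.14, 0.28, 0.11, 0.25.
Standardized rate: 0.0800×423.130 + 0.1400×299.181 + 0.1400×256.571 + 0.2800×267.100 + 0.1100×152.278 + 0.2500×170.000 = 245.6944 per 1,000.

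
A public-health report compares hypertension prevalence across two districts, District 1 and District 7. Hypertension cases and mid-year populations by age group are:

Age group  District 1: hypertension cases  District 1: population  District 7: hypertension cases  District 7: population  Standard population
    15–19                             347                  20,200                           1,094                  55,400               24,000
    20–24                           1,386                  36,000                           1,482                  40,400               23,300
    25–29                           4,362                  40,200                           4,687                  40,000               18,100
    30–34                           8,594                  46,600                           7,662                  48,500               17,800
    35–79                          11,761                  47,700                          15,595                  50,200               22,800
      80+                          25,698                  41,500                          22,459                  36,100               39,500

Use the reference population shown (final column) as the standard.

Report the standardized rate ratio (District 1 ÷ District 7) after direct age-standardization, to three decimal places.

0.966

Age-specific rates per 1,000 for District 1: 17.178, 38.500, 108.507, 184.421, 246.562, 619.229.
For District 7: 19.747, 36.683, 117.175, 157.979, 310.657, 622.133.
Standard total = 145,500; weights = 0.1649, 0.1601, 0.1244, 0.1223, 0.1567, 0.2715.
District 1: 0.1649×17.178 + 0.1601×38.500 + 0.1244×108.507 + 0.1223×184.421 + 0.1567×246.562 + 0.2715×619.229 = 251.8017 per 1,000.
District 7: 0.1649×19.747 + 0.1601×36.683 + 0.1244×117.175 + 0.1223×157.979 + 0.1567×310.657 + 0.2715×622.133 = 260.6103 per 1,000.
Ratio = 251.8017 ÷ 260.6103 = 0.96620.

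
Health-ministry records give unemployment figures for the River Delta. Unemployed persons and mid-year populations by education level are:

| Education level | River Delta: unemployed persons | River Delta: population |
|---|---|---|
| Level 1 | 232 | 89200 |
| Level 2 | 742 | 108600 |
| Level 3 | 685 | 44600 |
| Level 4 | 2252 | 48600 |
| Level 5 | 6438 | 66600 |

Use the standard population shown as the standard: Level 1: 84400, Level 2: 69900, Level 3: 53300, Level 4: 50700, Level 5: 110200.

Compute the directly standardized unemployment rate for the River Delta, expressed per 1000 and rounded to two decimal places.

Education-specific rates per 1000 for the River Delta: 2.601, 6.832, 15.359, 46.337, 96.667.
Standard total = 368500; weights = 0.2290, 0.1897, 0.1446, 0.1376, 0.2991.
Standardized rate: 0.2290×2.601 + 0.1897×6.832 + 0.1446×15.359 + 0.1376×46.337 + 0.2991×96.667 = 39.3967 per 1000.

39.40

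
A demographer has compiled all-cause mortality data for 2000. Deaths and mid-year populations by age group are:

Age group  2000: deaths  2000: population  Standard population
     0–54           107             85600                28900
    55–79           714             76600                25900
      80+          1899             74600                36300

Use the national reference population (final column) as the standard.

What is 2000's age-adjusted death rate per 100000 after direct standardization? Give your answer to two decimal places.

Age-specific rates per 100000 for 2000: 125.00, 932.11, 2545.58.
Standard total = 91100; weights = 0.3172, 0.2843, 0.3985.
Standardized rate: 0.3172×125.00 + 0.2843×932.11 + 0.3985×2545.58 = 1318.9758 per 100000.

1318.98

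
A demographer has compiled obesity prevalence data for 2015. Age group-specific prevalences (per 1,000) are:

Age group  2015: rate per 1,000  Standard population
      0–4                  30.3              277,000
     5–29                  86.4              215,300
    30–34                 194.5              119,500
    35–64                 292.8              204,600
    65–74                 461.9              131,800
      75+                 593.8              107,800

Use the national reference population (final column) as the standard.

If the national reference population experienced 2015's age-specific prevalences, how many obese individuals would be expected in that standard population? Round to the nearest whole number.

235035

Expected obese individuals = Σ (standard pop × age-specific rate ÷ 1,000)
= 277,000×30.3/1,000 + 215,300×86.4/1,000 + 119,500×194.5/1,000 + 204,600×292.8/1,000 + 131,800×461.9/1,000 + 107,800×593.8/1,000
= 8393.10 + 18601.92 + 23242.75 + 59906.88 + 60878.42 + 64011.64 = 235034.71.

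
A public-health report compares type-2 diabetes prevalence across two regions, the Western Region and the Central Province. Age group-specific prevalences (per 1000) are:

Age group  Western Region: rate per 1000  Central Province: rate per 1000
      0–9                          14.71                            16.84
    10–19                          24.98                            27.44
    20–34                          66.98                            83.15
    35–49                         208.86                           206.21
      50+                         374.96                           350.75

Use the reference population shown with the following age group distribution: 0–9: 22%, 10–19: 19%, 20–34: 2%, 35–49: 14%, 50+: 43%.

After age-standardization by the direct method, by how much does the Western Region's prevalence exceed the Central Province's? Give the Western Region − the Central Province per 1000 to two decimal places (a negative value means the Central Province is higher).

9.52

Standard weights: 0.22, 0.19, 0.02, 0.14, 0.43.
The Western Region: 0.2200×14.71 + 0.1900×24.98 + 0.0200×66.98 + 0.1400×208.86 + 0.4300×374.96 = 199.7952 per 1000.
The Central Province: 0.2200×16.84 + 0.1900×27.44 + 0.0200×83.15 + 0.1400×206.21 + 0.4300×350.75 = 190.2733 per 1000.
Difference = 199.7952 − 190.2733 = 9.5219.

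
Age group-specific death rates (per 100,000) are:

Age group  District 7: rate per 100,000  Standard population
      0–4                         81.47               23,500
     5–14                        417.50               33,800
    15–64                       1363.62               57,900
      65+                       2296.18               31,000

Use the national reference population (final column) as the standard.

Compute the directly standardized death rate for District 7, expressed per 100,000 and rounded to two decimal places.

1136.53

Standard total = 146,200; weights = 0.1607, 0.2312, 0.3960, 0.2120.
Standardized rate: 0.1607×81.47 + 0.2312×417.50 + 0.3960×1363.62 + 0.2120×2296.18 = 1136.5337 per 100,000.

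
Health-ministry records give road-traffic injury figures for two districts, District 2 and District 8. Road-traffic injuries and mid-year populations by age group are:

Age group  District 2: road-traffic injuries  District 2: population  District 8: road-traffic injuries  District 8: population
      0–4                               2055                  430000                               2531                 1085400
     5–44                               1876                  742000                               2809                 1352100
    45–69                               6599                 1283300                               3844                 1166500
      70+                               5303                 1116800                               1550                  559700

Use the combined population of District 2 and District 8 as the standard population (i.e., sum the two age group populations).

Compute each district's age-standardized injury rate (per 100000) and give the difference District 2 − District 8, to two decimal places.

Age-specific rates per 100000 for District 2: 477.91, 252.83, 514.22, 474.84.
For District 8: 233.19, 207.75, 329.53, 276.93.
Combined standard total = 7735800; weights = 0.1959, 0.2707, 0.3167, 0.2167.
District 2: 0.1959×477.91 + 0.2707×252.83 + 0.3167×514.22 + 0.2167×474.84 = 427.8133 per 100000.
District 8: 0.1959×233.19 + 0.2707×207.75 + 0.3167×329.53 + 0.2167×276.93 = 266.2931 per 100000.
Difference = 427.8133 − 266.2931 = 161.5202.

161.52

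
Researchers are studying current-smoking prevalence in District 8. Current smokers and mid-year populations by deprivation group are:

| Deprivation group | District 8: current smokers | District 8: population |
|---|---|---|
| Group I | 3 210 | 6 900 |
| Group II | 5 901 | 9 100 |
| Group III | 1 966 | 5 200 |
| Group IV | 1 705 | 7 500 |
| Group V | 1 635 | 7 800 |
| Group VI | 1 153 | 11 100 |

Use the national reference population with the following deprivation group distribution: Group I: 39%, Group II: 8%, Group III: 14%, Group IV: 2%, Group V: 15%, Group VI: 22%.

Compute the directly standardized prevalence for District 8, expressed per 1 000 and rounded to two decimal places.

Deprivation-specific rates per 1 000 for District 8: 465.217, 648.462, 378.077, 227.333, 209.615, 103.874.
Standard weights: 0.39, 0.08, 0.14, 0.02, 0.15, 0.22.
Standardized rate: 0.3900×465.217 + 0.0800×648.462 + 0.1400×378.077 + 0.0200×227.333 + 0.1500×209.615 + 0.2200×103.874 = 345.0837 per 1 000.

345.08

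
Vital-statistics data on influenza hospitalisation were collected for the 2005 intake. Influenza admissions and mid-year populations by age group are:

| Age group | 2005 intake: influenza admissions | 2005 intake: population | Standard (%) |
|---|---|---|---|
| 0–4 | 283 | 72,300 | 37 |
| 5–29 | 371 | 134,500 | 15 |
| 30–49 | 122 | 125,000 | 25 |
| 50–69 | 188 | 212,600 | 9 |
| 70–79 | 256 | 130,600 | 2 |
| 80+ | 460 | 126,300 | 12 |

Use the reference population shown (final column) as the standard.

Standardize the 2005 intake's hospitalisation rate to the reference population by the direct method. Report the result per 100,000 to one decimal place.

266.2

Age-specific rates per 100,000 for the 2005 intake: 391.42, 275.84, 97.60, 88.43, 196.02, 364.21.
Standard weights: 0.37, 0.15, 0.25, 0.09, 0.02, 0.12.
Standardized rate: 0.3700×391.42 + 0.1500×275.84 + 0.2500×97.60 + 0.0900×88.43 + 0.0200×196.02 + 0.1200×364.21 = 266.1870 per 100,000.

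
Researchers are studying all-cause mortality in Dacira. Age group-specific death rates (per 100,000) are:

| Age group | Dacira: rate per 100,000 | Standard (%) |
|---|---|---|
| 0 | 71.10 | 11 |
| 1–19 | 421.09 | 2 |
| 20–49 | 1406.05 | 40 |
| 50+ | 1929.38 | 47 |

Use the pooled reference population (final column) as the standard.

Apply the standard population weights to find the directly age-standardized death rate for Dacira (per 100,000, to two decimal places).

Standard weights: 0.11, 0.02, 0.40, 0.47.
Standardized rate: 0.1100×71.10 + 0.0200×421.09 + 0.4000×1406.05 + 0.4700×1929.38 = 1485.4714 per 100,000.

1485.47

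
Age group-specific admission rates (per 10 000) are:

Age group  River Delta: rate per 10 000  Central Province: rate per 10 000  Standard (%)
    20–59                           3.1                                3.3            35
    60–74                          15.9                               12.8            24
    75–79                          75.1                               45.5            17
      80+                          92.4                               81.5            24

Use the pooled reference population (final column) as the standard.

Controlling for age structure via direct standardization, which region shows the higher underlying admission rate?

River Delta

Standard weights: 0.35, 0.24, 0.17, 0.24.
The River Delta: 0.3500×3.1 + 0.2400×15.9 + 0.1700×75.1 + 0.2400×92.4 = 39.8440 per 10 000.
The Central Province: 0.3500×3.3 + 0.2400×12.8 + 0.1700×45.5 + 0.2400×81.5 = 31.5220 per 10 000.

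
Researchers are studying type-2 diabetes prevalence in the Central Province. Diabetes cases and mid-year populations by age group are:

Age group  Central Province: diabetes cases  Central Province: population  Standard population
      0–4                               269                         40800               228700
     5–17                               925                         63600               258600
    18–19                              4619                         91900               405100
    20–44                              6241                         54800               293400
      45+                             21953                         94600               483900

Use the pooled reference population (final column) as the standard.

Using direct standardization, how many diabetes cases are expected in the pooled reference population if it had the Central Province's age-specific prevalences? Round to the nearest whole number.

171339

Age-specific rates per 1000 for the Central Province: 6.593, 14.544, 50.261, 113.887, 232.061.
Expected diabetes cases = Σ (standard pop × age-specific rate ÷ 1000)
= 228700×6.593/1000 + 258600×14.544/1000 + 405100×50.261/1000 + 293400×113.887/1000 + 483900×232.061/1000
= 1507.85 + 3761.08 + 20360.79 + 33414.41 + 112294.47 = 171338.60.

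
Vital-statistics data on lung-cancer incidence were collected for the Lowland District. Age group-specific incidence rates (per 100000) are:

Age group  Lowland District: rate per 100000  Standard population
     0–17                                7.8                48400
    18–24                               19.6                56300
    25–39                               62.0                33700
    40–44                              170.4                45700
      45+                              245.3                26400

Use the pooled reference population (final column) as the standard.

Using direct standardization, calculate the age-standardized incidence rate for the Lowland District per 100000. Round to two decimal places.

Standard total = 210500; weights = 0.2299, 0.2675, 0.1601, 0.2171, 0.1254.
Standardized rate: 0.2299×7.8 + 0.2675×19.6 + 0.1601×62.0 + 0.2171×170.4 + 0.1254×245.3 = 84.7202 per 100000.

84.72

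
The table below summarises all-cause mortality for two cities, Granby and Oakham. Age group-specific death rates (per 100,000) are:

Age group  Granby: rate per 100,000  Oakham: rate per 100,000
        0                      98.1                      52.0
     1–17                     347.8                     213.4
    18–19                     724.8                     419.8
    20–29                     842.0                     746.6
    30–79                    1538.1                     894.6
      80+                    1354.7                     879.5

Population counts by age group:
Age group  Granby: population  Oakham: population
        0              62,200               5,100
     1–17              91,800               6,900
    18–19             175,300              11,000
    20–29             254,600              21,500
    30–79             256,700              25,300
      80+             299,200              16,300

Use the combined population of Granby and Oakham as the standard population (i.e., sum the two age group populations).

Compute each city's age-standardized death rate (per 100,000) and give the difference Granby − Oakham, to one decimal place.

Combined standard total = 1,225,900; weights = 0.0549, 0.0805, 0.1520, 0.2252, 0.2300, 0.2574.
Granby: 0.0549×98.1 + 0.0805×347.8 + 0.1520×724.8 + 0.2252×842.0 + 0.2300×1538.1 + 0.2574×1354.7 = 1035.6379 per 100,000.
Oakham: 0.0549×52.0 + 0.0805×213.4 + 0.1520×419.8 + 0.2252×746.6 + 0.2300×894.6 + 0.2574×879.5 = 684.1232 per 100,000.
Difference = 1035.6379 − 684.1232 = 351.5147.

351.5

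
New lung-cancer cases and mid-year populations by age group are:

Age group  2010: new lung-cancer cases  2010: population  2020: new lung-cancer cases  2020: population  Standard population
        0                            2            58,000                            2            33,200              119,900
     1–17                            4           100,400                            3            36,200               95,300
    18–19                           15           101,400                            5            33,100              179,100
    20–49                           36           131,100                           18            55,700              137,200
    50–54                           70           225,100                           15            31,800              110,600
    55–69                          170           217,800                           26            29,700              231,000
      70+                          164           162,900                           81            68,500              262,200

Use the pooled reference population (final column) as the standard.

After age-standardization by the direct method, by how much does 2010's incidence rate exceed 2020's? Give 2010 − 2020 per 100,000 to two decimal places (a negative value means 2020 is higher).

Age-specific rates per 100,000 for 2010: 3.45, 3.98, 14.79, 27.46, 31.10, 78.05, 100.68.
For 2020: 6.02, 8.29, 15.11, 32.32, 47.17, 87.54, 118.25.
Standard total = 1,135,300; weights = 0.1056, 0.0839, 0.1578, 0.1208, 0.0974, 0.2035, 0.2310.
2010: 0.1056×3.45 + 0.0839×3.98 + 0.1578×14.79 + 0.1208×27.46 + 0.0974×31.10 + 0.2035×78.05 + 0.2310×100.68 = 48.5130 per 100,000.
2020: 0.1056×6.02 + 0.0839×8.29 + 0.1578×15.11 + 0.1208×32.32 + 0.0974×47.17 + 0.2035×87.54 + 0.2310×118.25 = 57.3374 per 100,000.
Difference = 48.5130 − 57.3374 = -8.8244.

-8.82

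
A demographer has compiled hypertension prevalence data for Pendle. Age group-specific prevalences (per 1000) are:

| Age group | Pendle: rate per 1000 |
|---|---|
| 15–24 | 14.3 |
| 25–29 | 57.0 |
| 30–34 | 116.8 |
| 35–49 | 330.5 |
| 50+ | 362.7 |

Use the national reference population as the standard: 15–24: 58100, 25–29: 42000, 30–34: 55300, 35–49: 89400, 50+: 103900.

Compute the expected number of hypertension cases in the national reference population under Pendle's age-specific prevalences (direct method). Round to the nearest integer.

76915

Expected hypertension cases = Σ (standard pop × age-specific rate ÷ 1000)
= 58100×14.3/1000 + 42000×57.0/1000 + 55300×116.8/1000 + 89400×330.5/1000 + 103900×362.7/1000
= 830.83 + 2394.00 + 6459.04 + 29546.70 + 37684.53 = 76915.10.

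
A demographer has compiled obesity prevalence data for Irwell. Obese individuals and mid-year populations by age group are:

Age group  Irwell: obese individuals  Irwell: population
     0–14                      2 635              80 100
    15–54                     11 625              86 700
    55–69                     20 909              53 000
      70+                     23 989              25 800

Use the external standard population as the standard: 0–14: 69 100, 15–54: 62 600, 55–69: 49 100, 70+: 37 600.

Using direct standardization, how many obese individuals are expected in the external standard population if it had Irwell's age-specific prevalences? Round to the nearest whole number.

64998

Age-specific rates per 1 000 for Irwell: 32.896, 134.083, 394.509, 929.806.
Expected obese individuals = Σ (standard pop × age-specific rate ÷ 1 000)
= 69 100×32.896/1 000 + 62 600×134.083/1 000 + 49 100×394.509/1 000 + 37 600×929.806/1 000
= 2273.14 + 8393.60 + 19370.41 + 34960.71 = 64997.86.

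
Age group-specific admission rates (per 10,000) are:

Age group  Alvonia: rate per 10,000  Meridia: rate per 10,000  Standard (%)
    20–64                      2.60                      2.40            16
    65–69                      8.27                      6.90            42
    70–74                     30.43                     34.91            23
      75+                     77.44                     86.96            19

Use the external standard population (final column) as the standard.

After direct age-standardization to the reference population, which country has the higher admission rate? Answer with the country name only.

Meridia

Standard weights: 0.16, 0.42, 0.23, 0.19.
Alvonia: 0.1600×2.60 + 0.4200×8.27 + 0.2300×30.43 + 0.1900×77.44 = 25.6019 per 10,000.
Meridia: 0.1600×2.40 + 0.4200×6.90 + 0.2300×34.91 + 0.1900×86.96 = 27.8337 per 10,000.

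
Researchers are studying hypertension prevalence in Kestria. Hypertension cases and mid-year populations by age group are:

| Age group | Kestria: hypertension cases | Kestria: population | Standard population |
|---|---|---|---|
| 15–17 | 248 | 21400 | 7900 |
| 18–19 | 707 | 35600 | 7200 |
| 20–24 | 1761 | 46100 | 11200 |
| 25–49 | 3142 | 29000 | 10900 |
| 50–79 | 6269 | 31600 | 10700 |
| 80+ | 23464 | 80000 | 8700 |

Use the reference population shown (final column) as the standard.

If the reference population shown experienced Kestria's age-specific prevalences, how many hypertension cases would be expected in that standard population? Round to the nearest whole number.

Age-specific rates per 1000 for Kestria: 11.589, 19.860, 38.200, 108.345, 198.386, 293.300.
Expected hypertension cases = Σ (standard pop × age-specific rate ÷ 1000)
= 7900×11.589/1000 + 7200×19.860/1000 + 11200×38.200/1000 + 10900×108.345/1000 + 10700×198.386/1000 + 8700×293.300/1000
= 91.55 + 142.99 + 427.84 + 1180.96 + 2122.73 + 2551.71 = 6517.77.

6518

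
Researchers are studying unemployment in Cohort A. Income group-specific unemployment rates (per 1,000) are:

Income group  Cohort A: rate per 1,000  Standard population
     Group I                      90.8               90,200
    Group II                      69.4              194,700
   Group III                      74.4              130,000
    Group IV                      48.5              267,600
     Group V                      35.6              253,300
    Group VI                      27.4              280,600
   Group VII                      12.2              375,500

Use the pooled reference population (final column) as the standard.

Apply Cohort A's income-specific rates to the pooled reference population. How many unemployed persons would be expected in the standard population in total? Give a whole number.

65640

Expected unemployed persons = Σ (standard pop × income-specific rate ÷ 1,000)
= 90,200×90.8/1,000 + 194,700×69.4/1,000 + 130,000×74.4/1,000 + 267,600×48.5/1,000 + 253,300×35.6/1,000 + 280,600×27.4/1,000 + 375,500×12.2/1,000
= 8190.16 + 13512.18 + 9672.00 + 12978.60 + 9017.48 + 7688.44 + 4581.10 = 65639.96.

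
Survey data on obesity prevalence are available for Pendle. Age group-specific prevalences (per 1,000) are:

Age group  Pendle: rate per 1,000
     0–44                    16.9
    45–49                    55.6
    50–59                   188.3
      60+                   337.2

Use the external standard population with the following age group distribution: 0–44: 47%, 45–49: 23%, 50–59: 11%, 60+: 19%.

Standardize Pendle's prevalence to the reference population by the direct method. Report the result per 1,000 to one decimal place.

Standard weights: 0.47, 0.23, 0.11, 0.19.
Standardized rate: 0.4700×16.9 + 0.2300×55.6 + 0.1100×188.3 + 0.1900×337.2 = 105.5120 per 1,000.

105.5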